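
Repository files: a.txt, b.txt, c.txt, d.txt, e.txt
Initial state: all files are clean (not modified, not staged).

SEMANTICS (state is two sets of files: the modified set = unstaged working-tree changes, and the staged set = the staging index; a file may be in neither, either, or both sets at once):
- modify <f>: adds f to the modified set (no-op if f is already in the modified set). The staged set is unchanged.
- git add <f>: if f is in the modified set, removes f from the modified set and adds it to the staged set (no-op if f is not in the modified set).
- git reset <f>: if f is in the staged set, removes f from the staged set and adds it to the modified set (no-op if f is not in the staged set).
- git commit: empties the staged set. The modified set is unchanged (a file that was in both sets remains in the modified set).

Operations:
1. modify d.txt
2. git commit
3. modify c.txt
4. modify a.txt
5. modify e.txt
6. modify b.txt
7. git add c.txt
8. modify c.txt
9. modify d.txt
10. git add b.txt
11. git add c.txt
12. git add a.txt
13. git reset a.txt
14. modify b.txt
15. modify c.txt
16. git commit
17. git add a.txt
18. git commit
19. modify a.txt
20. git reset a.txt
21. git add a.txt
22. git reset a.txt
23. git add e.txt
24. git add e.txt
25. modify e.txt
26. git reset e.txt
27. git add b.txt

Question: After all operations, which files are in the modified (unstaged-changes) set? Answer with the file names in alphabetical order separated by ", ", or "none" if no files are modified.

After op 1 (modify d.txt): modified={d.txt} staged={none}
After op 2 (git commit): modified={d.txt} staged={none}
After op 3 (modify c.txt): modified={c.txt, d.txt} staged={none}
After op 4 (modify a.txt): modified={a.txt, c.txt, d.txt} staged={none}
After op 5 (modify e.txt): modified={a.txt, c.txt, d.txt, e.txt} staged={none}
After op 6 (modify b.txt): modified={a.txt, b.txt, c.txt, d.txt, e.txt} staged={none}
After op 7 (git add c.txt): modified={a.txt, b.txt, d.txt, e.txt} staged={c.txt}
After op 8 (modify c.txt): modified={a.txt, b.txt, c.txt, d.txt, e.txt} staged={c.txt}
After op 9 (modify d.txt): modified={a.txt, b.txt, c.txt, d.txt, e.txt} staged={c.txt}
After op 10 (git add b.txt): modified={a.txt, c.txt, d.txt, e.txt} staged={b.txt, c.txt}
After op 11 (git add c.txt): modified={a.txt, d.txt, e.txt} staged={b.txt, c.txt}
After op 12 (git add a.txt): modified={d.txt, e.txt} staged={a.txt, b.txt, c.txt}
After op 13 (git reset a.txt): modified={a.txt, d.txt, e.txt} staged={b.txt, c.txt}
After op 14 (modify b.txt): modified={a.txt, b.txt, d.txt, e.txt} staged={b.txt, c.txt}
After op 15 (modify c.txt): modified={a.txt, b.txt, c.txt, d.txt, e.txt} staged={b.txt, c.txt}
After op 16 (git commit): modified={a.txt, b.txt, c.txt, d.txt, e.txt} staged={none}
After op 17 (git add a.txt): modified={b.txt, c.txt, d.txt, e.txt} staged={a.txt}
After op 18 (git commit): modified={b.txt, c.txt, d.txt, e.txt} staged={none}
After op 19 (modify a.txt): modified={a.txt, b.txt, c.txt, d.txt, e.txt} staged={none}
After op 20 (git reset a.txt): modified={a.txt, b.txt, c.txt, d.txt, e.txt} staged={none}
After op 21 (git add a.txt): modified={b.txt, c.txt, d.txt, e.txt} staged={a.txt}
After op 22 (git reset a.txt): modified={a.txt, b.txt, c.txt, d.txt, e.txt} staged={none}
After op 23 (git add e.txt): modified={a.txt, b.txt, c.txt, d.txt} staged={e.txt}
After op 24 (git add e.txt): modified={a.txt, b.txt, c.txt, d.txt} staged={e.txt}
After op 25 (modify e.txt): modified={a.txt, b.txt, c.txt, d.txt, e.txt} staged={e.txt}
After op 26 (git reset e.txt): modified={a.txt, b.txt, c.txt, d.txt, e.txt} staged={none}
After op 27 (git add b.txt): modified={a.txt, c.txt, d.txt, e.txt} staged={b.txt}

Answer: a.txt, c.txt, d.txt, e.txt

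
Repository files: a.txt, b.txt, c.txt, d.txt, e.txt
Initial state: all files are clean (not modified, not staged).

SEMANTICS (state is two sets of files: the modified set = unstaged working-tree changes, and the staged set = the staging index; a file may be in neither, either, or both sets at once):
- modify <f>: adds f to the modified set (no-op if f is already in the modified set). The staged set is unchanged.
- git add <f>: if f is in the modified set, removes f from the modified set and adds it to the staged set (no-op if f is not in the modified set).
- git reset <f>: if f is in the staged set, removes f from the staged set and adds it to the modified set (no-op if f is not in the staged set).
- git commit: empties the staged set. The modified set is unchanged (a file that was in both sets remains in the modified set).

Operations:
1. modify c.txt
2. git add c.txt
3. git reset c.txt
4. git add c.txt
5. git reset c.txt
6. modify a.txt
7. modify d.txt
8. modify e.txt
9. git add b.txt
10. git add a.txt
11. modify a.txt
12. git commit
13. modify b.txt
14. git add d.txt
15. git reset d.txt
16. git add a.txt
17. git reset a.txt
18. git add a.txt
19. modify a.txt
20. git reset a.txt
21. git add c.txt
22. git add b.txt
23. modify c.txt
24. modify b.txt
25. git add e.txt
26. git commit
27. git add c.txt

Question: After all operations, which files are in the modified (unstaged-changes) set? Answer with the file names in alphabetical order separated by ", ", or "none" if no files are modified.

After op 1 (modify c.txt): modified={c.txt} staged={none}
After op 2 (git add c.txt): modified={none} staged={c.txt}
After op 3 (git reset c.txt): modified={c.txt} staged={none}
After op 4 (git add c.txt): modified={none} staged={c.txt}
After op 5 (git reset c.txt): modified={c.txt} staged={none}
After op 6 (modify a.txt): modified={a.txt, c.txt} staged={none}
After op 7 (modify d.txt): modified={a.txt, c.txt, d.txt} staged={none}
After op 8 (modify e.txt): modified={a.txt, c.txt, d.txt, e.txt} staged={none}
After op 9 (git add b.txt): modified={a.txt, c.txt, d.txt, e.txt} staged={none}
After op 10 (git add a.txt): modified={c.txt, d.txt, e.txt} staged={a.txt}
After op 11 (modify a.txt): modified={a.txt, c.txt, d.txt, e.txt} staged={a.txt}
After op 12 (git commit): modified={a.txt, c.txt, d.txt, e.txt} staged={none}
After op 13 (modify b.txt): modified={a.txt, b.txt, c.txt, d.txt, e.txt} staged={none}
After op 14 (git add d.txt): modified={a.txt, b.txt, c.txt, e.txt} staged={d.txt}
After op 15 (git reset d.txt): modified={a.txt, b.txt, c.txt, d.txt, e.txt} staged={none}
After op 16 (git add a.txt): modified={b.txt, c.txt, d.txt, e.txt} staged={a.txt}
After op 17 (git reset a.txt): modified={a.txt, b.txt, c.txt, d.txt, e.txt} staged={none}
After op 18 (git add a.txt): modified={b.txt, c.txt, d.txt, e.txt} staged={a.txt}
After op 19 (modify a.txt): modified={a.txt, b.txt, c.txt, d.txt, e.txt} staged={a.txt}
After op 20 (git reset a.txt): modified={a.txt, b.txt, c.txt, d.txt, e.txt} staged={none}
After op 21 (git add c.txt): modified={a.txt, b.txt, d.txt, e.txt} staged={c.txt}
After op 22 (git add b.txt): modified={a.txt, d.txt, e.txt} staged={b.txt, c.txt}
After op 23 (modify c.txt): modified={a.txt, c.txt, d.txt, e.txt} staged={b.txt, c.txt}
After op 24 (modify b.txt): modified={a.txt, b.txt, c.txt, d.txt, e.txt} staged={b.txt, c.txt}
After op 25 (git add e.txt): modified={a.txt, b.txt, c.txt, d.txt} staged={b.txt, c.txt, e.txt}
After op 26 (git commit): modified={a.txt, b.txt, c.txt, d.txt} staged={none}
After op 27 (git add c.txt): modified={a.txt, b.txt, d.txt} staged={c.txt}

Answer: a.txt, b.txt, d.txt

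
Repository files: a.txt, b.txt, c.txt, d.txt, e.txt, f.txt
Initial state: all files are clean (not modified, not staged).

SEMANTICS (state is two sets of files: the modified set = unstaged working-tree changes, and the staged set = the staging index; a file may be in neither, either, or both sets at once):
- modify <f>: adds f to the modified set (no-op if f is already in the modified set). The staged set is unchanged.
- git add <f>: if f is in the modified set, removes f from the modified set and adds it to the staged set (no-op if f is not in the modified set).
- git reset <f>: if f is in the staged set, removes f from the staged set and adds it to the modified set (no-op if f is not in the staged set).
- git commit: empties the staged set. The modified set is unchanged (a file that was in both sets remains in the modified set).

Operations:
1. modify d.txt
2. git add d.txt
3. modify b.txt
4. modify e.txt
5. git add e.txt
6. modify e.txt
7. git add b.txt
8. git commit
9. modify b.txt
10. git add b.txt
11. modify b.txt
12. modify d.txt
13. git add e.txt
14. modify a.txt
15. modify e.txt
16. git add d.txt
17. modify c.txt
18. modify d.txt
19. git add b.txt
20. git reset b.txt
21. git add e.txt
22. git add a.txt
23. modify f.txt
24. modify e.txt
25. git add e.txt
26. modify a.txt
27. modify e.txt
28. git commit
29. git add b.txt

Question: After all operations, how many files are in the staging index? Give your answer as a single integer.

After op 1 (modify d.txt): modified={d.txt} staged={none}
After op 2 (git add d.txt): modified={none} staged={d.txt}
After op 3 (modify b.txt): modified={b.txt} staged={d.txt}
After op 4 (modify e.txt): modified={b.txt, e.txt} staged={d.txt}
After op 5 (git add e.txt): modified={b.txt} staged={d.txt, e.txt}
After op 6 (modify e.txt): modified={b.txt, e.txt} staged={d.txt, e.txt}
After op 7 (git add b.txt): modified={e.txt} staged={b.txt, d.txt, e.txt}
After op 8 (git commit): modified={e.txt} staged={none}
After op 9 (modify b.txt): modified={b.txt, e.txt} staged={none}
After op 10 (git add b.txt): modified={e.txt} staged={b.txt}
After op 11 (modify b.txt): modified={b.txt, e.txt} staged={b.txt}
After op 12 (modify d.txt): modified={b.txt, d.txt, e.txt} staged={b.txt}
After op 13 (git add e.txt): modified={b.txt, d.txt} staged={b.txt, e.txt}
After op 14 (modify a.txt): modified={a.txt, b.txt, d.txt} staged={b.txt, e.txt}
After op 15 (modify e.txt): modified={a.txt, b.txt, d.txt, e.txt} staged={b.txt, e.txt}
After op 16 (git add d.txt): modified={a.txt, b.txt, e.txt} staged={b.txt, d.txt, e.txt}
After op 17 (modify c.txt): modified={a.txt, b.txt, c.txt, e.txt} staged={b.txt, d.txt, e.txt}
After op 18 (modify d.txt): modified={a.txt, b.txt, c.txt, d.txt, e.txt} staged={b.txt, d.txt, e.txt}
After op 19 (git add b.txt): modified={a.txt, c.txt, d.txt, e.txt} staged={b.txt, d.txt, e.txt}
After op 20 (git reset b.txt): modified={a.txt, b.txt, c.txt, d.txt, e.txt} staged={d.txt, e.txt}
After op 21 (git add e.txt): modified={a.txt, b.txt, c.txt, d.txt} staged={d.txt, e.txt}
After op 22 (git add a.txt): modified={b.txt, c.txt, d.txt} staged={a.txt, d.txt, e.txt}
After op 23 (modify f.txt): modified={b.txt, c.txt, d.txt, f.txt} staged={a.txt, d.txt, e.txt}
After op 24 (modify e.txt): modified={b.txt, c.txt, d.txt, e.txt, f.txt} staged={a.txt, d.txt, e.txt}
After op 25 (git add e.txt): modified={b.txt, c.txt, d.txt, f.txt} staged={a.txt, d.txt, e.txt}
After op 26 (modify a.txt): modified={a.txt, b.txt, c.txt, d.txt, f.txt} staged={a.txt, d.txt, e.txt}
After op 27 (modify e.txt): modified={a.txt, b.txt, c.txt, d.txt, e.txt, f.txt} staged={a.txt, d.txt, e.txt}
After op 28 (git commit): modified={a.txt, b.txt, c.txt, d.txt, e.txt, f.txt} staged={none}
After op 29 (git add b.txt): modified={a.txt, c.txt, d.txt, e.txt, f.txt} staged={b.txt}
Final staged set: {b.txt} -> count=1

Answer: 1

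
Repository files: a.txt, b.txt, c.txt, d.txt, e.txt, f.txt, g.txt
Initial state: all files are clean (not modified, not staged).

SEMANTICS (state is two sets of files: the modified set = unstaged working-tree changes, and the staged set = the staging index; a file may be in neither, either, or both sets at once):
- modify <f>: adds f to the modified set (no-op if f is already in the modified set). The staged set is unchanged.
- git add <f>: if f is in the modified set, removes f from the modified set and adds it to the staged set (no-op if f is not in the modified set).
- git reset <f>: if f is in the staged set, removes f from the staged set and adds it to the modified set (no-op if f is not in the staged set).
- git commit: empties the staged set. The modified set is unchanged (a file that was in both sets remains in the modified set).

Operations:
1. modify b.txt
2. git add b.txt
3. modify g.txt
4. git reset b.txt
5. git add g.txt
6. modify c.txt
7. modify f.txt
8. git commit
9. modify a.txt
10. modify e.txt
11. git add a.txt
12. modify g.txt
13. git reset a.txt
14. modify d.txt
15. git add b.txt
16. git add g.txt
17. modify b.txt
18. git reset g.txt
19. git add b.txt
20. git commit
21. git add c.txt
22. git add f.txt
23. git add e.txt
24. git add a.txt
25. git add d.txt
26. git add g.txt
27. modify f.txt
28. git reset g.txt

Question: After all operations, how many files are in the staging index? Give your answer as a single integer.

After op 1 (modify b.txt): modified={b.txt} staged={none}
After op 2 (git add b.txt): modified={none} staged={b.txt}
After op 3 (modify g.txt): modified={g.txt} staged={b.txt}
After op 4 (git reset b.txt): modified={b.txt, g.txt} staged={none}
After op 5 (git add g.txt): modified={b.txt} staged={g.txt}
After op 6 (modify c.txt): modified={b.txt, c.txt} staged={g.txt}
After op 7 (modify f.txt): modified={b.txt, c.txt, f.txt} staged={g.txt}
After op 8 (git commit): modified={b.txt, c.txt, f.txt} staged={none}
After op 9 (modify a.txt): modified={a.txt, b.txt, c.txt, f.txt} staged={none}
After op 10 (modify e.txt): modified={a.txt, b.txt, c.txt, e.txt, f.txt} staged={none}
After op 11 (git add a.txt): modified={b.txt, c.txt, e.txt, f.txt} staged={a.txt}
After op 12 (modify g.txt): modified={b.txt, c.txt, e.txt, f.txt, g.txt} staged={a.txt}
After op 13 (git reset a.txt): modified={a.txt, b.txt, c.txt, e.txt, f.txt, g.txt} staged={none}
After op 14 (modify d.txt): modified={a.txt, b.txt, c.txt, d.txt, e.txt, f.txt, g.txt} staged={none}
After op 15 (git add b.txt): modified={a.txt, c.txt, d.txt, e.txt, f.txt, g.txt} staged={b.txt}
After op 16 (git add g.txt): modified={a.txt, c.txt, d.txt, e.txt, f.txt} staged={b.txt, g.txt}
After op 17 (modify b.txt): modified={a.txt, b.txt, c.txt, d.txt, e.txt, f.txt} staged={b.txt, g.txt}
After op 18 (git reset g.txt): modified={a.txt, b.txt, c.txt, d.txt, e.txt, f.txt, g.txt} staged={b.txt}
After op 19 (git add b.txt): modified={a.txt, c.txt, d.txt, e.txt, f.txt, g.txt} staged={b.txt}
After op 20 (git commit): modified={a.txt, c.txt, d.txt, e.txt, f.txt, g.txt} staged={none}
After op 21 (git add c.txt): modified={a.txt, d.txt, e.txt, f.txt, g.txt} staged={c.txt}
After op 22 (git add f.txt): modified={a.txt, d.txt, e.txt, g.txt} staged={c.txt, f.txt}
After op 23 (git add e.txt): modified={a.txt, d.txt, g.txt} staged={c.txt, e.txt, f.txt}
After op 24 (git add a.txt): modified={d.txt, g.txt} staged={a.txt, c.txt, e.txt, f.txt}
After op 25 (git add d.txt): modified={g.txt} staged={a.txt, c.txt, d.txt, e.txt, f.txt}
After op 26 (git add g.txt): modified={none} staged={a.txt, c.txt, d.txt, e.txt, f.txt, g.txt}
After op 27 (modify f.txt): modified={f.txt} staged={a.txt, c.txt, d.txt, e.txt, f.txt, g.txt}
After op 28 (git reset g.txt): modified={f.txt, g.txt} staged={a.txt, c.txt, d.txt, e.txt, f.txt}
Final staged set: {a.txt, c.txt, d.txt, e.txt, f.txt} -> count=5

Answer: 5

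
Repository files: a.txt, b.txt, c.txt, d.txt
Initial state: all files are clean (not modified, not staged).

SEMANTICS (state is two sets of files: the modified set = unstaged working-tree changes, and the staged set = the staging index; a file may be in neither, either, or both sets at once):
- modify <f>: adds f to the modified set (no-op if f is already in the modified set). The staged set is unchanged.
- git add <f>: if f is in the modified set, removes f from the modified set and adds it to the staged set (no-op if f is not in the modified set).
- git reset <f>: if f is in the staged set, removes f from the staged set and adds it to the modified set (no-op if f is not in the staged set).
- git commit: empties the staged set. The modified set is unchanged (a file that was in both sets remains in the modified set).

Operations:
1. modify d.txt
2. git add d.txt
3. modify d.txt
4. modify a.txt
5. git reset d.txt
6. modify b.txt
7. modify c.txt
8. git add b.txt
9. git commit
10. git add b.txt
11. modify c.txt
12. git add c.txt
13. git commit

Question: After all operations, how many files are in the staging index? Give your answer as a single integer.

After op 1 (modify d.txt): modified={d.txt} staged={none}
After op 2 (git add d.txt): modified={none} staged={d.txt}
After op 3 (modify d.txt): modified={d.txt} staged={d.txt}
After op 4 (modify a.txt): modified={a.txt, d.txt} staged={d.txt}
After op 5 (git reset d.txt): modified={a.txt, d.txt} staged={none}
After op 6 (modify b.txt): modified={a.txt, b.txt, d.txt} staged={none}
After op 7 (modify c.txt): modified={a.txt, b.txt, c.txt, d.txt} staged={none}
After op 8 (git add b.txt): modified={a.txt, c.txt, d.txt} staged={b.txt}
After op 9 (git commit): modified={a.txt, c.txt, d.txt} staged={none}
After op 10 (git add b.txt): modified={a.txt, c.txt, d.txt} staged={none}
After op 11 (modify c.txt): modified={a.txt, c.txt, d.txt} staged={none}
After op 12 (git add c.txt): modified={a.txt, d.txt} staged={c.txt}
After op 13 (git commit): modified={a.txt, d.txt} staged={none}
Final staged set: {none} -> count=0

Answer: 0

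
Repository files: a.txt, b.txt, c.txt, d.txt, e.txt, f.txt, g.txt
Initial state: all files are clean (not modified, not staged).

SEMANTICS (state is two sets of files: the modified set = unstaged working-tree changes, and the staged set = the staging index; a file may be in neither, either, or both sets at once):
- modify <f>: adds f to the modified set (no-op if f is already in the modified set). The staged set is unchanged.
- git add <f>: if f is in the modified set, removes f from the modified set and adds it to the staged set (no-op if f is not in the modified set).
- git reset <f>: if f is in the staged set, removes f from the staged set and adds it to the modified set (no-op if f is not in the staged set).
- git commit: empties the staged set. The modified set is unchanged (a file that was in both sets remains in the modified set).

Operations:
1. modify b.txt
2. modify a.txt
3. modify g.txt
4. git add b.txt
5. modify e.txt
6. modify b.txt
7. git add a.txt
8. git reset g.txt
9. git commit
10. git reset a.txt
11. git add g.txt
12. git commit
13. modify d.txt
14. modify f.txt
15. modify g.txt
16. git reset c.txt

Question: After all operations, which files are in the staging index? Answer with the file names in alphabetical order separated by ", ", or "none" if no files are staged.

After op 1 (modify b.txt): modified={b.txt} staged={none}
After op 2 (modify a.txt): modified={a.txt, b.txt} staged={none}
After op 3 (modify g.txt): modified={a.txt, b.txt, g.txt} staged={none}
After op 4 (git add b.txt): modified={a.txt, g.txt} staged={b.txt}
After op 5 (modify e.txt): modified={a.txt, e.txt, g.txt} staged={b.txt}
After op 6 (modify b.txt): modified={a.txt, b.txt, e.txt, g.txt} staged={b.txt}
After op 7 (git add a.txt): modified={b.txt, e.txt, g.txt} staged={a.txt, b.txt}
After op 8 (git reset g.txt): modified={b.txt, e.txt, g.txt} staged={a.txt, b.txt}
After op 9 (git commit): modified={b.txt, e.txt, g.txt} staged={none}
After op 10 (git reset a.txt): modified={b.txt, e.txt, g.txt} staged={none}
After op 11 (git add g.txt): modified={b.txt, e.txt} staged={g.txt}
After op 12 (git commit): modified={b.txt, e.txt} staged={none}
After op 13 (modify d.txt): modified={b.txt, d.txt, e.txt} staged={none}
After op 14 (modify f.txt): modified={b.txt, d.txt, e.txt, f.txt} staged={none}
After op 15 (modify g.txt): modified={b.txt, d.txt, e.txt, f.txt, g.txt} staged={none}
After op 16 (git reset c.txt): modified={b.txt, d.txt, e.txt, f.txt, g.txt} staged={none}

Answer: none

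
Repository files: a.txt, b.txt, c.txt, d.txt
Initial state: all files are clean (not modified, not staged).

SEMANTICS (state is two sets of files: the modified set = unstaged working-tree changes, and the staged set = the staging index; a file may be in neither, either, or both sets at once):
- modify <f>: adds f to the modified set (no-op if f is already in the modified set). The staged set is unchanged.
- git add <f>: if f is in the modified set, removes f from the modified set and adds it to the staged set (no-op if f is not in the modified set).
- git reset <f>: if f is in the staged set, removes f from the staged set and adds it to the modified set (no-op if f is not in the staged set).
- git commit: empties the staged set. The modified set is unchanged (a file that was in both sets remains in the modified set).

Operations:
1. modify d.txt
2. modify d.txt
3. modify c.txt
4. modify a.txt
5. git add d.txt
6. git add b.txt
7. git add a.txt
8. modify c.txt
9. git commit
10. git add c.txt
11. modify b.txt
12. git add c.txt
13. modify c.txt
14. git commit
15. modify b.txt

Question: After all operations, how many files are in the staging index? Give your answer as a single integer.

After op 1 (modify d.txt): modified={d.txt} staged={none}
After op 2 (modify d.txt): modified={d.txt} staged={none}
After op 3 (modify c.txt): modified={c.txt, d.txt} staged={none}
After op 4 (modify a.txt): modified={a.txt, c.txt, d.txt} staged={none}
After op 5 (git add d.txt): modified={a.txt, c.txt} staged={d.txt}
After op 6 (git add b.txt): modified={a.txt, c.txt} staged={d.txt}
After op 7 (git add a.txt): modified={c.txt} staged={a.txt, d.txt}
After op 8 (modify c.txt): modified={c.txt} staged={a.txt, d.txt}
After op 9 (git commit): modified={c.txt} staged={none}
After op 10 (git add c.txt): modified={none} staged={c.txt}
After op 11 (modify b.txt): modified={b.txt} staged={c.txt}
After op 12 (git add c.txt): modified={b.txt} staged={c.txt}
After op 13 (modify c.txt): modified={b.txt, c.txt} staged={c.txt}
After op 14 (git commit): modified={b.txt, c.txt} staged={none}
After op 15 (modify b.txt): modified={b.txt, c.txt} staged={none}
Final staged set: {none} -> count=0

Answer: 0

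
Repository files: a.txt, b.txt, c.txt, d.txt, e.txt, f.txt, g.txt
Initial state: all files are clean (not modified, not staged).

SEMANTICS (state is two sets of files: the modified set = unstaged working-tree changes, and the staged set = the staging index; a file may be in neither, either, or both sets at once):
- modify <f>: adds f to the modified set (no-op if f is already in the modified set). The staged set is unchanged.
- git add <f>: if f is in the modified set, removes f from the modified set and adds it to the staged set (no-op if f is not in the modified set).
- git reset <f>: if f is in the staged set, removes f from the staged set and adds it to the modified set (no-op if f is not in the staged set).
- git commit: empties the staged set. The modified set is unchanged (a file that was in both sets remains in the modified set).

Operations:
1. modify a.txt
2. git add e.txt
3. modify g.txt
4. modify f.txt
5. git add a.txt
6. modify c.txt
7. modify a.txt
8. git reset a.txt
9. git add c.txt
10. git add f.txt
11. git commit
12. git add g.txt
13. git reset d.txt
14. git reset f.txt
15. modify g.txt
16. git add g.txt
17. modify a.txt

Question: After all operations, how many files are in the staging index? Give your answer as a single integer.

Answer: 1

Derivation:
After op 1 (modify a.txt): modified={a.txt} staged={none}
After op 2 (git add e.txt): modified={a.txt} staged={none}
After op 3 (modify g.txt): modified={a.txt, g.txt} staged={none}
After op 4 (modify f.txt): modified={a.txt, f.txt, g.txt} staged={none}
After op 5 (git add a.txt): modified={f.txt, g.txt} staged={a.txt}
After op 6 (modify c.txt): modified={c.txt, f.txt, g.txt} staged={a.txt}
After op 7 (modify a.txt): modified={a.txt, c.txt, f.txt, g.txt} staged={a.txt}
After op 8 (git reset a.txt): modified={a.txt, c.txt, f.txt, g.txt} staged={none}
After op 9 (git add c.txt): modified={a.txt, f.txt, g.txt} staged={c.txt}
After op 10 (git add f.txt): modified={a.txt, g.txt} staged={c.txt, f.txt}
After op 11 (git commit): modified={a.txt, g.txt} staged={none}
After op 12 (git add g.txt): modified={a.txt} staged={g.txt}
After op 13 (git reset d.txt): modified={a.txt} staged={g.txt}
After op 14 (git reset f.txt): modified={a.txt} staged={g.txt}
After op 15 (modify g.txt): modified={a.txt, g.txt} staged={g.txt}
After op 16 (git add g.txt): modified={a.txt} staged={g.txt}
After op 17 (modify a.txt): modified={a.txt} staged={g.txt}
Final staged set: {g.txt} -> count=1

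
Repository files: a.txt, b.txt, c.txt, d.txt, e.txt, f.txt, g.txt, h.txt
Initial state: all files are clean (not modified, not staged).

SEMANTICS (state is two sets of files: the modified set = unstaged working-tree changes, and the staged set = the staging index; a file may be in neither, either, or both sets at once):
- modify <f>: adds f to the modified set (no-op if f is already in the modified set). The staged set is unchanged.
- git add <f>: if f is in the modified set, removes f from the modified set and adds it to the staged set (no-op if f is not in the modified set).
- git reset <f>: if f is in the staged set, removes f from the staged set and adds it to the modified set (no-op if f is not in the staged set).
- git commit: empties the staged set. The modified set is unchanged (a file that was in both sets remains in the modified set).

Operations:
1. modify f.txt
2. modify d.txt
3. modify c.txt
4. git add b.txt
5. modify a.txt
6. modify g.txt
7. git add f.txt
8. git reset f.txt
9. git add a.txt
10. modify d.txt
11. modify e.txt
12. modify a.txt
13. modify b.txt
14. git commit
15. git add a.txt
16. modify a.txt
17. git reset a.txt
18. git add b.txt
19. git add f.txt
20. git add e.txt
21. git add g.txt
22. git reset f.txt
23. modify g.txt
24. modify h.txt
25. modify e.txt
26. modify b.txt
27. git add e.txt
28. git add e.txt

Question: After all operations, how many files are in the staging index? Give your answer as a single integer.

After op 1 (modify f.txt): modified={f.txt} staged={none}
After op 2 (modify d.txt): modified={d.txt, f.txt} staged={none}
After op 3 (modify c.txt): modified={c.txt, d.txt, f.txt} staged={none}
After op 4 (git add b.txt): modified={c.txt, d.txt, f.txt} staged={none}
After op 5 (modify a.txt): modified={a.txt, c.txt, d.txt, f.txt} staged={none}
After op 6 (modify g.txt): modified={a.txt, c.txt, d.txt, f.txt, g.txt} staged={none}
After op 7 (git add f.txt): modified={a.txt, c.txt, d.txt, g.txt} staged={f.txt}
After op 8 (git reset f.txt): modified={a.txt, c.txt, d.txt, f.txt, g.txt} staged={none}
After op 9 (git add a.txt): modified={c.txt, d.txt, f.txt, g.txt} staged={a.txt}
After op 10 (modify d.txt): modified={c.txt, d.txt, f.txt, g.txt} staged={a.txt}
After op 11 (modify e.txt): modified={c.txt, d.txt, e.txt, f.txt, g.txt} staged={a.txt}
After op 12 (modify a.txt): modified={a.txt, c.txt, d.txt, e.txt, f.txt, g.txt} staged={a.txt}
After op 13 (modify b.txt): modified={a.txt, b.txt, c.txt, d.txt, e.txt, f.txt, g.txt} staged={a.txt}
After op 14 (git commit): modified={a.txt, b.txt, c.txt, d.txt, e.txt, f.txt, g.txt} staged={none}
After op 15 (git add a.txt): modified={b.txt, c.txt, d.txt, e.txt, f.txt, g.txt} staged={a.txt}
After op 16 (modify a.txt): modified={a.txt, b.txt, c.txt, d.txt, e.txt, f.txt, g.txt} staged={a.txt}
After op 17 (git reset a.txt): modified={a.txt, b.txt, c.txt, d.txt, e.txt, f.txt, g.txt} staged={none}
After op 18 (git add b.txt): modified={a.txt, c.txt, d.txt, e.txt, f.txt, g.txt} staged={b.txt}
After op 19 (git add f.txt): modified={a.txt, c.txt, d.txt, e.txt, g.txt} staged={b.txt, f.txt}
After op 20 (git add e.txt): modified={a.txt, c.txt, d.txt, g.txt} staged={b.txt, e.txt, f.txt}
After op 21 (git add g.txt): modified={a.txt, c.txt, d.txt} staged={b.txt, e.txt, f.txt, g.txt}
After op 22 (git reset f.txt): modified={a.txt, c.txt, d.txt, f.txt} staged={b.txt, e.txt, g.txt}
After op 23 (modify g.txt): modified={a.txt, c.txt, d.txt, f.txt, g.txt} staged={b.txt, e.txt, g.txt}
After op 24 (modify h.txt): modified={a.txt, c.txt, d.txt, f.txt, g.txt, h.txt} staged={b.txt, e.txt, g.txt}
After op 25 (modify e.txt): modified={a.txt, c.txt, d.txt, e.txt, f.txt, g.txt, h.txt} staged={b.txt, e.txt, g.txt}
After op 26 (modify b.txt): modified={a.txt, b.txt, c.txt, d.txt, e.txt, f.txt, g.txt, h.txt} staged={b.txt, e.txt, g.txt}
After op 27 (git add e.txt): modified={a.txt, b.txt, c.txt, d.txt, f.txt, g.txt, h.txt} staged={b.txt, e.txt, g.txt}
After op 28 (git add e.txt): modified={a.txt, b.txt, c.txt, d.txt, f.txt, g.txt, h.txt} staged={b.txt, e.txt, g.txt}
Final staged set: {b.txt, e.txt, g.txt} -> count=3

Answer: 3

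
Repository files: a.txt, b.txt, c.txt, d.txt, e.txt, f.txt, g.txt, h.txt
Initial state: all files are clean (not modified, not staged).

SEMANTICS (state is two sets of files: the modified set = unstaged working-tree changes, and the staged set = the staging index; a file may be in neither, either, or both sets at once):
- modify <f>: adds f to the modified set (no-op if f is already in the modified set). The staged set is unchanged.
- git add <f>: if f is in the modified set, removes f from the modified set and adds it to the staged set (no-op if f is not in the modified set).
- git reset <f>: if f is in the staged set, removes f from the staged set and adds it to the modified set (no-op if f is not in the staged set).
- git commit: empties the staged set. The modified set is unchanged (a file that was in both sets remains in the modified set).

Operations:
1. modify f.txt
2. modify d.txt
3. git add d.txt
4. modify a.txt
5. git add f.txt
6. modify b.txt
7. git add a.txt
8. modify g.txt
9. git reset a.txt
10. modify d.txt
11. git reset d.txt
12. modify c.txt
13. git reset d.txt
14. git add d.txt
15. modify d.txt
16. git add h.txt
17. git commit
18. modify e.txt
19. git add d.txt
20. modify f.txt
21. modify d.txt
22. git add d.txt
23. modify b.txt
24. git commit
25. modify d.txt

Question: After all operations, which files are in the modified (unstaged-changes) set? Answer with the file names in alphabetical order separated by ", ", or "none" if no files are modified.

Answer: a.txt, b.txt, c.txt, d.txt, e.txt, f.txt, g.txt

Derivation:
After op 1 (modify f.txt): modified={f.txt} staged={none}
After op 2 (modify d.txt): modified={d.txt, f.txt} staged={none}
After op 3 (git add d.txt): modified={f.txt} staged={d.txt}
After op 4 (modify a.txt): modified={a.txt, f.txt} staged={d.txt}
After op 5 (git add f.txt): modified={a.txt} staged={d.txt, f.txt}
After op 6 (modify b.txt): modified={a.txt, b.txt} staged={d.txt, f.txt}
After op 7 (git add a.txt): modified={b.txt} staged={a.txt, d.txt, f.txt}
After op 8 (modify g.txt): modified={b.txt, g.txt} staged={a.txt, d.txt, f.txt}
After op 9 (git reset a.txt): modified={a.txt, b.txt, g.txt} staged={d.txt, f.txt}
After op 10 (modify d.txt): modified={a.txt, b.txt, d.txt, g.txt} staged={d.txt, f.txt}
After op 11 (git reset d.txt): modified={a.txt, b.txt, d.txt, g.txt} staged={f.txt}
After op 12 (modify c.txt): modified={a.txt, b.txt, c.txt, d.txt, g.txt} staged={f.txt}
After op 13 (git reset d.txt): modified={a.txt, b.txt, c.txt, d.txt, g.txt} staged={f.txt}
After op 14 (git add d.txt): modified={a.txt, b.txt, c.txt, g.txt} staged={d.txt, f.txt}
After op 15 (modify d.txt): modified={a.txt, b.txt, c.txt, d.txt, g.txt} staged={d.txt, f.txt}
After op 16 (git add h.txt): modified={a.txt, b.txt, c.txt, d.txt, g.txt} staged={d.txt, f.txt}
After op 17 (git commit): modified={a.txt, b.txt, c.txt, d.txt, g.txt} staged={none}
After op 18 (modify e.txt): modified={a.txt, b.txt, c.txt, d.txt, e.txt, g.txt} staged={none}
After op 19 (git add d.txt): modified={a.txt, b.txt, c.txt, e.txt, g.txt} staged={d.txt}
After op 20 (modify f.txt): modified={a.txt, b.txt, c.txt, e.txt, f.txt, g.txt} staged={d.txt}
After op 21 (modify d.txt): modified={a.txt, b.txt, c.txt, d.txt, e.txt, f.txt, g.txt} staged={d.txt}
After op 22 (git add d.txt): modified={a.txt, b.txt, c.txt, e.txt, f.txt, g.txt} staged={d.txt}
After op 23 (modify b.txt): modified={a.txt, b.txt, c.txt, e.txt, f.txt, g.txt} staged={d.txt}
After op 24 (git commit): modified={a.txt, b.txt, c.txt, e.txt, f.txt, g.txt} staged={none}
After op 25 (modify d.txt): modified={a.txt, b.txt, c.txt, d.txt, e.txt, f.txt, g.txt} staged={none}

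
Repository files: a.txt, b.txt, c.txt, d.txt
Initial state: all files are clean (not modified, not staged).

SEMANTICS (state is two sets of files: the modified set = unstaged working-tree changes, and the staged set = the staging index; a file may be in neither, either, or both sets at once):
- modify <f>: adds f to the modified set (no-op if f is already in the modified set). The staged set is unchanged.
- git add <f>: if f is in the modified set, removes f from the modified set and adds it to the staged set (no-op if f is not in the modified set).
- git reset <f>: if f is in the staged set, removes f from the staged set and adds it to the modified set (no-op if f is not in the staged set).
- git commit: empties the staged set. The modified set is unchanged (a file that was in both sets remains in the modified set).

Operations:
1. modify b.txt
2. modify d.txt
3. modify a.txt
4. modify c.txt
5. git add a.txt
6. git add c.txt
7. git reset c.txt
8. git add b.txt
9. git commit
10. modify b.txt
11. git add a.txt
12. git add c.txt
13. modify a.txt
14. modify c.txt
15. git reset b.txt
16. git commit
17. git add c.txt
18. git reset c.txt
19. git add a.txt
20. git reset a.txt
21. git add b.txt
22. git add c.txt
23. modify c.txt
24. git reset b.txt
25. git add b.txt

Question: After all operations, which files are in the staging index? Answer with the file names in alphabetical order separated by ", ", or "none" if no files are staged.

Answer: b.txt, c.txt

Derivation:
After op 1 (modify b.txt): modified={b.txt} staged={none}
After op 2 (modify d.txt): modified={b.txt, d.txt} staged={none}
After op 3 (modify a.txt): modified={a.txt, b.txt, d.txt} staged={none}
After op 4 (modify c.txt): modified={a.txt, b.txt, c.txt, d.txt} staged={none}
After op 5 (git add a.txt): modified={b.txt, c.txt, d.txt} staged={a.txt}
After op 6 (git add c.txt): modified={b.txt, d.txt} staged={a.txt, c.txt}
After op 7 (git reset c.txt): modified={b.txt, c.txt, d.txt} staged={a.txt}
After op 8 (git add b.txt): modified={c.txt, d.txt} staged={a.txt, b.txt}
After op 9 (git commit): modified={c.txt, d.txt} staged={none}
After op 10 (modify b.txt): modified={b.txt, c.txt, d.txt} staged={none}
After op 11 (git add a.txt): modified={b.txt, c.txt, d.txt} staged={none}
After op 12 (git add c.txt): modified={b.txt, d.txt} staged={c.txt}
After op 13 (modify a.txt): modified={a.txt, b.txt, d.txt} staged={c.txt}
After op 14 (modify c.txt): modified={a.txt, b.txt, c.txt, d.txt} staged={c.txt}
After op 15 (git reset b.txt): modified={a.txt, b.txt, c.txt, d.txt} staged={c.txt}
After op 16 (git commit): modified={a.txt, b.txt, c.txt, d.txt} staged={none}
After op 17 (git add c.txt): modified={a.txt, b.txt, d.txt} staged={c.txt}
After op 18 (git reset c.txt): modified={a.txt, b.txt, c.txt, d.txt} staged={none}
After op 19 (git add a.txt): modified={b.txt, c.txt, d.txt} staged={a.txt}
After op 20 (git reset a.txt): modified={a.txt, b.txt, c.txt, d.txt} staged={none}
After op 21 (git add b.txt): modified={a.txt, c.txt, d.txt} staged={b.txt}
After op 22 (git add c.txt): modified={a.txt, d.txt} staged={b.txt, c.txt}
After op 23 (modify c.txt): modified={a.txt, c.txt, d.txt} staged={b.txt, c.txt}
After op 24 (git reset b.txt): modified={a.txt, b.txt, c.txt, d.txt} staged={c.txt}
After op 25 (git add b.txt): modified={a.txt, c.txt, d.txt} staged={b.txt, c.txt}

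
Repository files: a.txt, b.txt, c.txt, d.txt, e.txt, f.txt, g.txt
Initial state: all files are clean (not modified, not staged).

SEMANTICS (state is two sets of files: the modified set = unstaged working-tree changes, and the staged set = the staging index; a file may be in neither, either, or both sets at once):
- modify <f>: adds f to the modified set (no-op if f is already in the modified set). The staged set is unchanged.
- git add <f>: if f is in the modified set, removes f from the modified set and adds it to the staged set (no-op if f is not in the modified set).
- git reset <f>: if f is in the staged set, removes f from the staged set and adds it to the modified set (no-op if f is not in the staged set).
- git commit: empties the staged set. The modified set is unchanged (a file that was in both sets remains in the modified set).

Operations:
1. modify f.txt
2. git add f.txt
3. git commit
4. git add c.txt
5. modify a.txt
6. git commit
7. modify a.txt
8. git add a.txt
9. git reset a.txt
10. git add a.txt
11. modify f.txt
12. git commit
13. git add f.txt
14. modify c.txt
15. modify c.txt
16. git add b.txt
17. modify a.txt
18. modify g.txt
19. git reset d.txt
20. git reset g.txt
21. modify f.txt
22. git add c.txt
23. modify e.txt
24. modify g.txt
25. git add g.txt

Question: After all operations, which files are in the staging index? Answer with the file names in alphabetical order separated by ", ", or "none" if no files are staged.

Answer: c.txt, f.txt, g.txt

Derivation:
After op 1 (modify f.txt): modified={f.txt} staged={none}
After op 2 (git add f.txt): modified={none} staged={f.txt}
After op 3 (git commit): modified={none} staged={none}
After op 4 (git add c.txt): modified={none} staged={none}
After op 5 (modify a.txt): modified={a.txt} staged={none}
After op 6 (git commit): modified={a.txt} staged={none}
After op 7 (modify a.txt): modified={a.txt} staged={none}
After op 8 (git add a.txt): modified={none} staged={a.txt}
After op 9 (git reset a.txt): modified={a.txt} staged={none}
After op 10 (git add a.txt): modified={none} staged={a.txt}
After op 11 (modify f.txt): modified={f.txt} staged={a.txt}
After op 12 (git commit): modified={f.txt} staged={none}
After op 13 (git add f.txt): modified={none} staged={f.txt}
After op 14 (modify c.txt): modified={c.txt} staged={f.txt}
After op 15 (modify c.txt): modified={c.txt} staged={f.txt}
After op 16 (git add b.txt): modified={c.txt} staged={f.txt}
After op 17 (modify a.txt): modified={a.txt, c.txt} staged={f.txt}
After op 18 (modify g.txt): modified={a.txt, c.txt, g.txt} staged={f.txt}
After op 19 (git reset d.txt): modified={a.txt, c.txt, g.txt} staged={f.txt}
After op 20 (git reset g.txt): modified={a.txt, c.txt, g.txt} staged={f.txt}
After op 21 (modify f.txt): modified={a.txt, c.txt, f.txt, g.txt} staged={f.txt}
After op 22 (git add c.txt): modified={a.txt, f.txt, g.txt} staged={c.txt, f.txt}
After op 23 (modify e.txt): modified={a.txt, e.txt, f.txt, g.txt} staged={c.txt, f.txt}
After op 24 (modify g.txt): modified={a.txt, e.txt, f.txt, g.txt} staged={c.txt, f.txt}
After op 25 (git add g.txt): modified={a.txt, e.txt, f.txt} staged={c.txt, f.txt, g.txt}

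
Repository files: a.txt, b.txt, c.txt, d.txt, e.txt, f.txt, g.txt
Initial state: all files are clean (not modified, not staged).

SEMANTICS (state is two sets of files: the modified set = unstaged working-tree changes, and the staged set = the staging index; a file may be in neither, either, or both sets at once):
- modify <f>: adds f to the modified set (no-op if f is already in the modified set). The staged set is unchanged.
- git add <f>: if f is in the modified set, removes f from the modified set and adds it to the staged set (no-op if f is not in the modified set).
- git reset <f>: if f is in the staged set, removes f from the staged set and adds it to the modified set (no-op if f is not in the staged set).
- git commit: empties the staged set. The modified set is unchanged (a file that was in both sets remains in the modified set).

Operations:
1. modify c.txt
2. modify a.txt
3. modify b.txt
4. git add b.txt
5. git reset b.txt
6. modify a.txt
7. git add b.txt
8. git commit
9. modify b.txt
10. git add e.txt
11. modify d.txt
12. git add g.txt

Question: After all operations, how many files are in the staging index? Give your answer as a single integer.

Answer: 0

Derivation:
After op 1 (modify c.txt): modified={c.txt} staged={none}
After op 2 (modify a.txt): modified={a.txt, c.txt} staged={none}
After op 3 (modify b.txt): modified={a.txt, b.txt, c.txt} staged={none}
After op 4 (git add b.txt): modified={a.txt, c.txt} staged={b.txt}
After op 5 (git reset b.txt): modified={a.txt, b.txt, c.txt} staged={none}
After op 6 (modify a.txt): modified={a.txt, b.txt, c.txt} staged={none}
After op 7 (git add b.txt): modified={a.txt, c.txt} staged={b.txt}
After op 8 (git commit): modified={a.txt, c.txt} staged={none}
After op 9 (modify b.txt): modified={a.txt, b.txt, c.txt} staged={none}
After op 10 (git add e.txt): modified={a.txt, b.txt, c.txt} staged={none}
After op 11 (modify d.txt): modified={a.txt, b.txt, c.txt, d.txt} staged={none}
After op 12 (git add g.txt): modified={a.txt, b.txt, c.txt, d.txt} staged={none}
Final staged set: {none} -> count=0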